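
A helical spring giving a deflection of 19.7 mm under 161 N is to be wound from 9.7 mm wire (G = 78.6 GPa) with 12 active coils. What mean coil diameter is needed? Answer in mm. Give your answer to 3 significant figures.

96.1 mm

Required rate k = F/δ = 161/19.7 = 8.1726 N/mm
D = (Gd⁴/(8N_a·k))^(1/3) = (78.6×10³·9.7⁴/(8·12·8.1726))^(1/3)
  = (886908)^(1/3) = 96.0785 mm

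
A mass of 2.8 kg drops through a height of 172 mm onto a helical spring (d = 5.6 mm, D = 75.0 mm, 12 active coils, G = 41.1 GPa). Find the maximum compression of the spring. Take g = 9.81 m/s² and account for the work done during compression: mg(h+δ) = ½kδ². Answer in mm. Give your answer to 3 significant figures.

129 mm

k = Gd⁴/(8D³N_a) = (41.1×10³)(5.6⁴)/(8·75.0³·12) = 0.99802 N/mm
W = mg = 2.8 × 9.81 = 27.468 N
½kδ² − Wδ − Wh = 0 → δ = (W + √(W² + 2kWh))/k
δ = (27.468 + √(754.49 + 9430.28))/0.99802 = (27.468 + 100.92)/0.99802 = 128.64 mm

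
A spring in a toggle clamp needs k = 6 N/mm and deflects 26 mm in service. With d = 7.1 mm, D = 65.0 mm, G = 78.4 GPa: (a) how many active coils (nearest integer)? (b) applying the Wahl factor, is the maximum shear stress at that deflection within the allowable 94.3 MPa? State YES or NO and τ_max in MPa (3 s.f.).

N_a = Gd⁴/(8D³k) = (78.4×10³)(7.1⁴)/(8·65.0³·6) = 15.11 → N_a = 15
Actual rate k = Gd⁴/(8D³·15) = 6.0454 N/mm
Working load F = kδ = 6.0454·26 = 157.18 N
C = 65.0/7.1 = 9.1549; K_W = (4C−1)/(4C−4)+0.615/C = 1.1591
τ_max = K_W·8FD/(πd³) = 1.1591·72.691 = 84.259 MPa
τ_max ≤ 94.3 MPa → acceptable

(a) 15 coils; (b) YES, τ_max = 84.3 MPa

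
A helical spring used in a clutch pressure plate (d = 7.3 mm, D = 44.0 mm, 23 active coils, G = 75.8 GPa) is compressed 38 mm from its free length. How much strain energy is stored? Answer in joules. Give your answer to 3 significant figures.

9.92 J

k = Gd⁴/(8D³N_a) = (75.8×10³)(7.3⁴)/(8·44.0³·23) = 13.734 N/mm
U = ½kδ² = 0.5 × 13.734 × 38² = 9915.7 N·mm = 9.9157 J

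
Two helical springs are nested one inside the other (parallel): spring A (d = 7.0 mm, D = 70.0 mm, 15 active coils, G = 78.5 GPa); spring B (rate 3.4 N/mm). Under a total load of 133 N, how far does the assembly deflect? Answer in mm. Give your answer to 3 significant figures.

16.7 mm

k_A = Gd⁴/(8D³N_a) = (78.5×10³)(7.0⁴)/(8·70.0³·15) = 4.5792 N/mm
Parallel: k_eq = 4.5792 + 3.4 = 7.9792 N/mm
δ = F/k_eq = 133/7.9792 = 16.668 mm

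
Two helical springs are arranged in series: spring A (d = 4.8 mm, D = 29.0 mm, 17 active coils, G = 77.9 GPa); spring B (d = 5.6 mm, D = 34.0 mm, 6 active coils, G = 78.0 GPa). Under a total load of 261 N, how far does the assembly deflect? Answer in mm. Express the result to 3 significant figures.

k_A = Gd⁴/(8D³N_a) = (77.9×10³)(4.8⁴)/(8·29.0³·17) = 12.467 N/mm
k_B = Gd⁴/(8D³N_a) = (78.0×10³)(5.6⁴)/(8·34.0³·6) = 40.66 N/mm
Series: 1/k_eq = 1/12.467 + 1/40.66 = 0.1048; k_eq = 9.5416 N/mm
δ = F/k_eq = 261/9.5416 = 27.354 mm

27.4 mm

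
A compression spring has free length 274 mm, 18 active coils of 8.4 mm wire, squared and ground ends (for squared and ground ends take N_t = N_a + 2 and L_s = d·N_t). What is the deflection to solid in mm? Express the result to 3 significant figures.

N_t = 20; L_s = 8.4·20 = 168 mm
δ_solid = L₀ − L_s = 274 − 168 = 106 mm

106 mm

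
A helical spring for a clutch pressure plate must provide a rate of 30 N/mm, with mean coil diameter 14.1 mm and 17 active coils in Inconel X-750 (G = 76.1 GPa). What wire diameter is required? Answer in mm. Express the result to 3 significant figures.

3.50 mm

d = (8D³N_a·k / G)^(1/4) = (8·14.1³·17·30 / (76.1×10³))^0.25
  = (150.29)^0.25 = 3.5013 mm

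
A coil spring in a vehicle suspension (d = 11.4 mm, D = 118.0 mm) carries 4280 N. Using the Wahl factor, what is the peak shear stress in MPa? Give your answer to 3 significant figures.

Spring index C = D/d = 118.0/11.4 = 10.3509
K_W = (4C−1)/(4C−4) + 0.615/C = 40.404/37.404 + 0.0594 = 1.1396
τ₀ = 8FD/(πd³) = 8·4280·118.0/(π·11.4³) = 4.04032e+06/4654.4 = 868.06 MPa
τ_max = K·τ₀ = 1.1396 × 868.06 = 989.26 MPa

989 MPa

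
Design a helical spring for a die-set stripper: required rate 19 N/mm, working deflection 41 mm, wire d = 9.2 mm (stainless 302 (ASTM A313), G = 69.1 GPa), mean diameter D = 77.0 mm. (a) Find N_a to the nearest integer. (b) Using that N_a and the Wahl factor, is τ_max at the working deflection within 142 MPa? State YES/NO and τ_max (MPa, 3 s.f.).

(a) 7 coils; (b) NO, τ_max = 235 MPa

N_a = Gd⁴/(8D³k) = (69.1×10³)(9.2⁴)/(8·77.0³·19) = 7.134 → N_a = 7
Actual rate k = Gd⁴/(8D³·7) = 19.363 N/mm
Working load F = kδ = 19.363·41 = 793.88 N
C = 77.0/9.2 = 8.3696; K_W = (4C−1)/(4C−4)+0.615/C = 1.1753
τ_max = K_W·8FD/(πd³) = 1.1753·199.9 = 234.94 MPa
τ_max > 142 MPa → exceeds allowable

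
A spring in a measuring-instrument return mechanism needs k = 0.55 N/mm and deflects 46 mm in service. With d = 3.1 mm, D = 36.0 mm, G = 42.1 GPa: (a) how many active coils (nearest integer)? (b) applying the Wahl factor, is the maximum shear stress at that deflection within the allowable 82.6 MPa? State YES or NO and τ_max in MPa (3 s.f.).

N_a = Gd⁴/(8D³k) = (42.1×10³)(3.1⁴)/(8·36.0³·0.55) = 18.94 → N_a = 19
Actual rate k = Gd⁴/(8D³·19) = 0.54825 N/mm
Working load F = kδ = 0.54825·46 = 25.219 N
C = 36.0/3.1 = 11.6129; K_W = (4C−1)/(4C−4)+0.615/C = 1.1236
τ_max = K_W·8FD/(πd³) = 1.1236·77.606 = 87.2 MPa
τ_max > 82.6 MPa → exceeds allowable

(a) 19 coils; (b) NO, τ_max = 87.2 MPa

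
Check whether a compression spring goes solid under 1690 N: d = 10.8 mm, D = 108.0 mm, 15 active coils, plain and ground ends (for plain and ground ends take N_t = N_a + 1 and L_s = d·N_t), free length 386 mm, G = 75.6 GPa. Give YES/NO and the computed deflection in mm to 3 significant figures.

YES, δ = 248 mm

k = Gd⁴/(8D³N_a) = (75.6×10³)(10.8⁴)/(8·108.0³·15) = 6.804 N/mm
N_t = 16; L_s = 10.8·16 = 172.8 mm; δ_solid = L₀ − L_s = 386 − 172.8 = 213.2 mm
δ = F/k = 1690/6.804 = 248.38 mm
δ ≥ δ_solid → spring goes solid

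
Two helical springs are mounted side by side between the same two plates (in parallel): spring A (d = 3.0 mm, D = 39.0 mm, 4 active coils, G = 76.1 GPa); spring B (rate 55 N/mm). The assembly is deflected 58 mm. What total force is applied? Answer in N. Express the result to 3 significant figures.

k_A = Gd⁴/(8D³N_a) = (76.1×10³)(3.0⁴)/(8·39.0³·4) = 3.2473 N/mm
Parallel: k_eq = 3.2473 + 55 = 58.247 N/mm
F = k_eq·δ = 58.247·58 = 3378.3 N

3380 N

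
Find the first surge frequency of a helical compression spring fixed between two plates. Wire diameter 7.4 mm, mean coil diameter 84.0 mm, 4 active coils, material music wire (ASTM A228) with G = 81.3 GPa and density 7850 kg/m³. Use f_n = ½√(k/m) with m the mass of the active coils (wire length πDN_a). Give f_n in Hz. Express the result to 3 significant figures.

k = Gd⁴/(8D³N_a) = (81.3×10³)(7.4⁴)/(8·84.0³·4) = 12.854 N/mm = 12854 N/m
Wire length L = πDN_a = π·84.0·4 = 1055.6 mm
m = ρ·(πd²/4)·L = 7850 × 43.008×10⁻⁶ m² × 1.0556 m = 0.35638 kg
f_n = ½√(k/m) = 0.5·√(12854/0.35638) = 0.5·√(36068) = 94.957 Hz

95.0 Hz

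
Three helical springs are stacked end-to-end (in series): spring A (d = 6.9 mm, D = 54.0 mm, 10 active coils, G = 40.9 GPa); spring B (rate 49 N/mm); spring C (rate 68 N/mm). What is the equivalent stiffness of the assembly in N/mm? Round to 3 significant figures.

k_A = Gd⁴/(8D³N_a) = (40.9×10³)(6.9⁴)/(8·54.0³·10) = 7.3595 N/mm
Series: 1/k_eq = 1/7.3595 + 1/49 + 1/68 = 0.17099; k_eq = 5.8482 N/mm

5.85 N/mm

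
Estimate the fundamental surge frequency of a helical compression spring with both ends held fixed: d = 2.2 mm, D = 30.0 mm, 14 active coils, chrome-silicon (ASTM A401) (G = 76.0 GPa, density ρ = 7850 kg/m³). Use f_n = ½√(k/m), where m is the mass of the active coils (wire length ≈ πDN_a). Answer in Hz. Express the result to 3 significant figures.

k = Gd⁴/(8D³N_a) = (76.0×10³)(2.2⁴)/(8·30.0³·14) = 0.58874 N/mm = 588.74 N/m
Wire length L = πDN_a = π·30.0·14 = 1319.5 mm
m = ρ·(πd²/4)·L = 7850 × 3.8013×10⁻⁶ m² × 1.3195 m = 0.039374 kg
f_n = ½√(k/m) = 0.5·√(588.74/0.039374) = 0.5·√(14953) = 61.141 Hz

61.1 Hz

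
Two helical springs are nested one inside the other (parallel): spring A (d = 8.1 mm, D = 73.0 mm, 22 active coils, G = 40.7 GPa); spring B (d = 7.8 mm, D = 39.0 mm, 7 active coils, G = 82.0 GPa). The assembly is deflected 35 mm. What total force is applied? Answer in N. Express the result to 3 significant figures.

k_A = Gd⁴/(8D³N_a) = (40.7×10³)(8.1⁴)/(8·73.0³·22) = 2.5589 N/mm
k_B = Gd⁴/(8D³N_a) = (82.0×10³)(7.8⁴)/(8·39.0³·7) = 91.371 N/mm
Parallel: k_eq = 2.5589 + 91.371 = 93.93 N/mm
F = k_eq·δ = 93.93·35 = 3287.6 N

3290 N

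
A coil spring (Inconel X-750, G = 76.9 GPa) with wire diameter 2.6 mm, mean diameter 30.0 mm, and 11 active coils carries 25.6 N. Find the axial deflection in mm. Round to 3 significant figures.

17.3 mm

k = Gd⁴/(8D³N_a) = (76.9×10³)(2.6⁴)/(8·30.0³·11) = 1.479 N/mm
δ = F/k = 25.6 / 1.479 = 17.309 mm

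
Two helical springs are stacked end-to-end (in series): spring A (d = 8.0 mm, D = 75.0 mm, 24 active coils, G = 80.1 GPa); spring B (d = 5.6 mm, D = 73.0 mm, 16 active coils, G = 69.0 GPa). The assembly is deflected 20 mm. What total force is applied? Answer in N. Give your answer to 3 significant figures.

20.4 N

k_A = Gd⁴/(8D³N_a) = (80.1×10³)(8.0⁴)/(8·75.0³·24) = 4.0505 N/mm
k_B = Gd⁴/(8D³N_a) = (69.0×10³)(5.6⁴)/(8·73.0³·16) = 1.3628 N/mm
Series: 1/k_eq = 1/4.0505 + 1/1.3628 = 0.98068; k_eq = 1.0197 N/mm
F = k_eq·δ = 1.0197·20 = 20.394 N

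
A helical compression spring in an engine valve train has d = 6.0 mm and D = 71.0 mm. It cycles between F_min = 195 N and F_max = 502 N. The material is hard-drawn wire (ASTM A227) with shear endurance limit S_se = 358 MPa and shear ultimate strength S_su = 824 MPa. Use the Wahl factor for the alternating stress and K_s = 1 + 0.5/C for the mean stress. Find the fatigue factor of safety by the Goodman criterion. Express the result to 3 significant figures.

1.30

C = D/d = 71.0/6.0 = 11.8333; K_W = (4C−1)/(4C−4)+0.615/C = 1.1212; K_s = 1+0.5/C = 1.0423
F_a = (F_max−F_min)/2 = 153.5 N; F_m = (F_max+F_min)/2 = 348.5 N
τ_a = K_W·8F_aD/(πd³) = 1.1212 × 128.49 = 144.06 MPa
τ_m = K_s·8F_mD/(πd³) = 1.0423 × 291.71 = 304.03 MPa
Goodman: 1/n_f = τ_a/S_se + τ_m/S_su = 144.06/358 + 304.03/824 = 0.40240 + 0.36897 = 0.77137
n_f = 1/0.77137 = 1.296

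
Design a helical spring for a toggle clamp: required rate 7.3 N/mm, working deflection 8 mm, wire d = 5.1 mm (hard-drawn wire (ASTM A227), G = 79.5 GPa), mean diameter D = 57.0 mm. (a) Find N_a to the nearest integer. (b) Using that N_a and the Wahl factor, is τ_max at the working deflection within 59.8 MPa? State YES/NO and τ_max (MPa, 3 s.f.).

N_a = Gd⁴/(8D³k) = (79.5×10³)(5.1⁴)/(8·57.0³·7.3) = 4.973 → N_a = 5
Actual rate k = Gd⁴/(8D³·5) = 7.2604 N/mm
Working load F = kδ = 7.2604·8 = 58.084 N
C = 57.0/5.1 = 11.1765; K_W = (4C−1)/(4C−4)+0.615/C = 1.1287
τ_max = K_W·8FD/(πd³) = 1.1287·63.556 = 71.737 MPa
τ_max > 59.8 MPa → exceeds allowable

(a) 5 coils; (b) NO, τ_max = 71.7 MPa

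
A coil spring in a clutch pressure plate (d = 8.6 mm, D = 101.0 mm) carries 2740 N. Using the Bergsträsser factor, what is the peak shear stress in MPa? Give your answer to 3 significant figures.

1230 MPa

Spring index C = D/d = 101.0/8.6 = 11.7442
K_B = (4C+2)/(4C−3) = 48.977/43.977 = 1.1137
τ₀ = 8FD/(πd³) = 8·2740·101.0/(π·8.6³) = 2.21392e+06/1998.2 = 1107.9 MPa
τ_max = K·τ₀ = 1.1137 × 1107.9 = 1233.9 MPa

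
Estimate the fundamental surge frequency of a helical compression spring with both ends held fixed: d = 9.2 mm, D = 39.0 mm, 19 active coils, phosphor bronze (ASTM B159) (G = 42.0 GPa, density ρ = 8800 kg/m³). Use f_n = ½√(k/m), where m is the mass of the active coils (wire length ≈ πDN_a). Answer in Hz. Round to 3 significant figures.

78.3 Hz

k = Gd⁴/(8D³N_a) = (42.0×10³)(9.2⁴)/(8·39.0³·19) = 33.371 N/mm = 33371 N/m
Wire length L = πDN_a = π·39.0·19 = 2327.9 mm
m = ρ·(πd²/4)·L = 8800 × 66.476×10⁻⁶ m² × 2.3279 m = 1.3618 kg
f_n = ½√(k/m) = 0.5·√(33371/1.3618) = 0.5·√(24505) = 78.27 Hz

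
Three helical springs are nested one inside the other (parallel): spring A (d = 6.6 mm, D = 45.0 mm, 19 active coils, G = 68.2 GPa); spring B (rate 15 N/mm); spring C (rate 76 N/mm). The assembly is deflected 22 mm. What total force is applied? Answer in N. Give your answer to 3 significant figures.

2210 N

k_A = Gd⁴/(8D³N_a) = (68.2×10³)(6.6⁴)/(8·45.0³·19) = 9.3428 N/mm
Parallel: k_eq = 9.3428 + 15 + 76 = 100.34 N/mm
F = k_eq·δ = 100.34·22 = 2207.5 N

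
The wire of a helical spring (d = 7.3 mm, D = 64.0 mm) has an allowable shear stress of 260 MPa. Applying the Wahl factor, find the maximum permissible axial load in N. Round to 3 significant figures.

532 N

C = D/d = 64.0/7.3 = 8.7671
K_W = (4C−1)/(4C−4) + 0.615/C = 34.068/31.068 + 0.0701 = 1.1667
τ_max = K·8FD/(πd³) → F_max = τ_allow·πd³/(8DK)
F_max = 260·π·7.3³/(8·64.0·1.1667) = 3.1775e+05/597.36 = 531.94 N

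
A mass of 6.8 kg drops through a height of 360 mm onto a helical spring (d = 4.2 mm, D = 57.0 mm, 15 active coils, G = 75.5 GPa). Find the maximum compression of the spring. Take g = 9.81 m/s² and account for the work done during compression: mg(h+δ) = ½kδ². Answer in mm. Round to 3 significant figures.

285 mm

k = Gd⁴/(8D³N_a) = (75.5×10³)(4.2⁴)/(8·57.0³·15) = 1.0572 N/mm
W = mg = 6.8 × 9.81 = 66.708 N
½kδ² − Wδ − Wh = 0 → δ = (W + √(W² + 2kWh))/k
δ = (66.708 + √(4450 + 50774.9))/1.0572 = (66.708 + 235)/1.0572 = 285.4 mm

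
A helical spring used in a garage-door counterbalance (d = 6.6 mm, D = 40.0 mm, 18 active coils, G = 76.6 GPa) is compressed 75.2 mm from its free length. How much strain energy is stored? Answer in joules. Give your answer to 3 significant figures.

k = Gd⁴/(8D³N_a) = (76.6×10³)(6.6⁴)/(8·40.0³·18) = 15.771 N/mm
U = ½kδ² = 0.5 × 15.771 × 75.2² = 44593 N·mm = 44.593 J

44.6 J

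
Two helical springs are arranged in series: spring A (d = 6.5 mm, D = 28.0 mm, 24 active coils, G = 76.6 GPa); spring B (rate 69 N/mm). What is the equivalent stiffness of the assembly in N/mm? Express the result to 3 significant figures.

22.1 N/mm

k_A = Gd⁴/(8D³N_a) = (76.6×10³)(6.5⁴)/(8·28.0³·24) = 32.442 N/mm
Series: 1/k_eq = 1/32.442 + 1/69 = 0.045317; k_eq = 22.067 N/mm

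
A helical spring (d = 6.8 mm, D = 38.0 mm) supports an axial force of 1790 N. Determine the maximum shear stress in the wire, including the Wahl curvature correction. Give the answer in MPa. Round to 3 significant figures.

702 MPa

Spring index C = D/d = 38.0/6.8 = 5.5882
K_W = (4C−1)/(4C−4) + 0.615/C = 21.353/18.353 + 0.1101 = 1.2735
τ₀ = 8FD/(πd³) = 8·1790·38.0/(π·6.8³) = 544160/987.82 = 550.87 MPa
τ_max = K·τ₀ = 1.2735 × 550.87 = 701.54 MPa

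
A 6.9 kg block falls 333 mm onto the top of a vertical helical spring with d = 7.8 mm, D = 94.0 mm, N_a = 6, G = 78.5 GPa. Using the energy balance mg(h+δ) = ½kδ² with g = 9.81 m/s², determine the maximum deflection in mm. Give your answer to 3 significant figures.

k = Gd⁴/(8D³N_a) = (78.5×10³)(7.8⁴)/(8·94.0³·6) = 7.2883 N/mm
W = mg = 6.9 × 9.81 = 67.689 N
½kδ² − Wδ − Wh = 0 → δ = (W + √(W² + 2kWh))/k
δ = (67.689 + √(4581.8 + 328561))/7.2883 = (67.689 + 577.18)/7.2883 = 88.481 mm

88.5 mm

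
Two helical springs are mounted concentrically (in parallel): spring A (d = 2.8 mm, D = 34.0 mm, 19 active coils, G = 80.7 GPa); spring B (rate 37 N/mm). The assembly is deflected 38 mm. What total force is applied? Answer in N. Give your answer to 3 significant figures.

k_A = Gd⁴/(8D³N_a) = (80.7×10³)(2.8⁴)/(8·34.0³·19) = 0.83028 N/mm
Parallel: k_eq = 0.83028 + 37 = 37.83 N/mm
F = k_eq·δ = 37.83·38 = 1437.6 N

1440 N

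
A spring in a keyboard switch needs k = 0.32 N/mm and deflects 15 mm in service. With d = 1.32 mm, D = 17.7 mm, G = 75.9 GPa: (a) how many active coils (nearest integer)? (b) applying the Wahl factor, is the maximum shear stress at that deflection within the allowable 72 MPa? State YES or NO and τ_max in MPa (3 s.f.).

N_a = Gd⁴/(8D³k) = (75.9×10³)(1.32⁴)/(8·17.7³·0.32) = 16.23 → N_a = 16
Actual rate k = Gd⁴/(8D³·16) = 0.32464 N/mm
Working load F = kδ = 0.32464·15 = 4.8697 N
C = 17.7/1.32 = 13.4091; K_W = (4C−1)/(4C−4)+0.615/C = 1.1063
τ_max = K_W·8FD/(πd³) = 1.1063·95.431 = 105.58 MPa
τ_max > 72 MPa → exceeds allowable

(a) 16 coils; (b) NO, τ_max = 106 MPa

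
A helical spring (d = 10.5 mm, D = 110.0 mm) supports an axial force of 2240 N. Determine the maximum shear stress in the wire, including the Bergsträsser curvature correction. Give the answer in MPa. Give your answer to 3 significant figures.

612 MPa

Spring index C = D/d = 110.0/10.5 = 10.4762
K_B = (4C+2)/(4C−3) = 43.905/38.905 = 1.1285
τ₀ = 8FD/(πd³) = 8·2240·110.0/(π·10.5³) = 1.9712e+06/3636.8 = 542.02 MPa
τ_max = K·τ₀ = 1.1285 × 542.02 = 611.68 MPa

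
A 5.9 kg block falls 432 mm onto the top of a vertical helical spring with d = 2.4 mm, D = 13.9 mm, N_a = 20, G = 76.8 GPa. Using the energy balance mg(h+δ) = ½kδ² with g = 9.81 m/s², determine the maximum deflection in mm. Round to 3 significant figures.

k = Gd⁴/(8D³N_a) = (76.8×10³)(2.4⁴)/(8·13.9³·20) = 5.9298 N/mm
W = mg = 5.9 × 9.81 = 57.879 N
½kδ² − Wδ − Wh = 0 → δ = (W + √(W² + 2kWh))/k
δ = (57.879 + √(3350 + 296535))/5.9298 = (57.879 + 547.62)/5.9298 = 102.11 mm

102 mm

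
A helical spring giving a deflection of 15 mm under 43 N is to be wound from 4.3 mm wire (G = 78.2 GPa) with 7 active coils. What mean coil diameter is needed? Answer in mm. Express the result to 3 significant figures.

55.0 mm

Required rate k = F/δ = 43/15 = 2.8667 N/mm
D = (Gd⁴/(8N_a·k))^(1/3) = (78.2×10³·4.3⁴/(8·7·2.8667))^(1/3)
  = (166539)^(1/3) = 55.0180 mm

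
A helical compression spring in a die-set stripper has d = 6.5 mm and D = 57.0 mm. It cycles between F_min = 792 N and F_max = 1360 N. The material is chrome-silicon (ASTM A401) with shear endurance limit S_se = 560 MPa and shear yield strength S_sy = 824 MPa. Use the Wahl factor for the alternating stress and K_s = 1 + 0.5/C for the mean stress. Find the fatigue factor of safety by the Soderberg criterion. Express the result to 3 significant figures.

0.959

C = D/d = 57.0/6.5 = 8.7692; K_W = (4C−1)/(4C−4)+0.615/C = 1.1667; K_s = 1+0.5/C = 1.0570
F_a = (F_max−F_min)/2 = 284 N; F_m = (F_max+F_min)/2 = 1076 N
τ_a = K_W·8F_aD/(πd³) = 1.1667 × 150.1 = 175.12 MPa
τ_m = K_s·8F_mD/(πd³) = 1.0570 × 568.71 = 601.13 MPa
Soderberg: 1/n_f = τ_a/S_se + τ_m/S_sy = 175.12/560 + 601.13/824 = 0.31272 + 0.72953 = 1.0422
n_f = 1/1.0422 = 0.9595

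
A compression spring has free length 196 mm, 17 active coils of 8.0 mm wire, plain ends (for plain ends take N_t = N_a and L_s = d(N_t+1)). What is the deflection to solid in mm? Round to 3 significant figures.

52.0 mm

N_t = 17; L_s = 8.0·18 = 144 mm
δ_solid = L₀ − L_s = 196 − 144 = 52 mm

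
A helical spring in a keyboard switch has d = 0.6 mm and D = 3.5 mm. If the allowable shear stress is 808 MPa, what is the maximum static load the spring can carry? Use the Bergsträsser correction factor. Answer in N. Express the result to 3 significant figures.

C = D/d = 3.5/0.6 = 5.8333
K_B = (4C+2)/(4C−3) = 25.333/20.333 = 1.2459
τ_max = K·8FD/(πd³) → F_max = τ_allow·πd³/(8DK)
F_max = 808·π·0.6³/(8·3.5·1.2459) = 548.3/34.885 = 15.717 N

15.7 N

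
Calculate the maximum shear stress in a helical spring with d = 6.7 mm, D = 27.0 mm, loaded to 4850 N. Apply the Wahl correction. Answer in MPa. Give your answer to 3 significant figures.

Spring index C = D/d = 27.0/6.7 = 4.0299
K_W = (4C−1)/(4C−4) + 0.615/C = 15.119/12.119 + 0.1526 = 1.4001
τ₀ = 8FD/(πd³) = 8·4850·27.0/(π·6.7³) = 1.0476e+06/944.87 = 1108.7 MPa
τ_max = K·τ₀ = 1.4001 × 1108.7 = 1552.4 MPa

1550 MPa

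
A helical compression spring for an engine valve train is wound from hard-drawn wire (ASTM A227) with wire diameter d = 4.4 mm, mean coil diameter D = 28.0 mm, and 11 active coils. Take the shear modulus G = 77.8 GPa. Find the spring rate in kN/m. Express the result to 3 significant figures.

k = Gd⁴/(8D³N_a) = (77.8×10³ × 4.4⁴) / (8 × 28.0³ × 11)
  = 2.91602e+07 / 1.93178e+06 = 15.095 N/mm

15.1 kN/m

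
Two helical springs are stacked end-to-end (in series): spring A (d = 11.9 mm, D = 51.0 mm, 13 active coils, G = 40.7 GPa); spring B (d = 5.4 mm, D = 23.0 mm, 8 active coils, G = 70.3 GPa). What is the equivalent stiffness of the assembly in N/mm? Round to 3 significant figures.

33.4 N/mm

k_A = Gd⁴/(8D³N_a) = (40.7×10³)(11.9⁴)/(8·51.0³·13) = 59.161 N/mm
k_B = Gd⁴/(8D³N_a) = (70.3×10³)(5.4⁴)/(8·23.0³·8) = 76.766 N/mm
Series: 1/k_eq = 1/59.161 + 1/76.766 = 0.02993; k_eq = 33.412 N/mm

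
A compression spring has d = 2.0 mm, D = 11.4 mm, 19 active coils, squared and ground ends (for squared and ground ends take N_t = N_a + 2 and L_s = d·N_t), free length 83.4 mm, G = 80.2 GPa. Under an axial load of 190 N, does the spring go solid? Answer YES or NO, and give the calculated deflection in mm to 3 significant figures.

NO, δ = 33.3 mm

k = Gd⁴/(8D³N_a) = (80.2×10³)(2.0⁴)/(8·11.4³·19) = 5.6982 N/mm
N_t = 21; L_s = 2.0·21 = 42 mm; δ_solid = L₀ − L_s = 83.4 − 42 = 41.4 mm
δ = F/k = 190/5.6982 = 33.344 mm
δ < δ_solid → spring does not go solid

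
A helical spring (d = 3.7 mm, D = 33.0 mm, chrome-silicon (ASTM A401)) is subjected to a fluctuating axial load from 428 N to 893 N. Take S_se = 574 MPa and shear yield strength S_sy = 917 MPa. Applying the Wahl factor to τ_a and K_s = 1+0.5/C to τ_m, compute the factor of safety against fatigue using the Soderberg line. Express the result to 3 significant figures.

C = D/d = 33.0/3.7 = 8.9189; K_W = (4C−1)/(4C−4)+0.615/C = 1.1637; K_s = 1+0.5/C = 1.0561
F_a = (F_max−F_min)/2 = 232.5 N; F_m = (F_max+F_min)/2 = 660.5 N
τ_a = K_W·8F_aD/(πd³) = 1.1637 × 385.72 = 448.85 MPa
τ_m = K_s·8F_mD/(πd³) = 1.0561 × 1095.8 = 1157.2 MPa
Soderberg: 1/n_f = τ_a/S_se + τ_m/S_sy = 448.85/574 + 1157.2/917 = 0.78197 + 1.26195 = 2.0439
n_f = 1/2.0439 = 0.4893

0.489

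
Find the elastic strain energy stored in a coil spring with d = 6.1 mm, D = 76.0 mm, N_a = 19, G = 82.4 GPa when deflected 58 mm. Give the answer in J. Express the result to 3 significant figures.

k = Gd⁴/(8D³N_a) = (82.4×10³)(6.1⁴)/(8·76.0³·19) = 1.7099 N/mm
U = ½kδ² = 0.5 × 1.7099 × 58² = 2876 N·mm = 2.876 J

2.88 J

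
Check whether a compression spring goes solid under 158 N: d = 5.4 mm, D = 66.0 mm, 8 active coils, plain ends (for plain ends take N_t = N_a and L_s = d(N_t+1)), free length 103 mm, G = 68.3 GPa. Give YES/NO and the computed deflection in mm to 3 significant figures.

NO, δ = 50.1 mm

k = Gd⁴/(8D³N_a) = (68.3×10³)(5.4⁴)/(8·66.0³·8) = 3.1563 N/mm
N_t = 8; L_s = 5.4·9 = 48.6 mm; δ_solid = L₀ − L_s = 103 − 48.6 = 54.4 mm
δ = F/k = 158/3.1563 = 50.058 mm
δ < δ_solid → spring does not go solid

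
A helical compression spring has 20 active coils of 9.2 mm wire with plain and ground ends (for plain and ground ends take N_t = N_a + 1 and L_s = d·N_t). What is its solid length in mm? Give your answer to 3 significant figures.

193 mm

plain and ground ends: N_t = N_a + 1 = 20 + 1 = 21
L_s = d·N_t = 9.2 × 21 = 193.2 mm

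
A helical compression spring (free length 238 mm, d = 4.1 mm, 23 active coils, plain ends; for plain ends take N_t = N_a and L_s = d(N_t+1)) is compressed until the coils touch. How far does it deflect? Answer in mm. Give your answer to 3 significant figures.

140 mm

N_t = 23; L_s = 4.1·24 = 98.4 mm
δ_solid = L₀ − L_s = 238 − 98.4 = 139.6 mm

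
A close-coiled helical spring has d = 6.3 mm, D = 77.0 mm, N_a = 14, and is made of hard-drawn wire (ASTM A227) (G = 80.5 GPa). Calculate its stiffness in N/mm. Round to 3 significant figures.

2.48 N/mm

k = Gd⁴/(8D³N_a) = (80.5×10³ × 6.3⁴) / (8 × 77.0³ × 14)
  = 1.26811e+08 / 5.11317e+07 = 2.4801 N/mm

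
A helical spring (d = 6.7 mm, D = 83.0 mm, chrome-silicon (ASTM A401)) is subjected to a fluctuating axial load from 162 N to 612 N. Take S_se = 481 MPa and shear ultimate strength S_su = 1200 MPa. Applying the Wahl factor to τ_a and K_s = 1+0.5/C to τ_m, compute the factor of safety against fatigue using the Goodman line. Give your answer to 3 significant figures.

C = D/d = 83.0/6.7 = 12.3881; K_W = (4C−1)/(4C−4)+0.615/C = 1.1155; K_s = 1+0.5/C = 1.0404
F_a = (F_max−F_min)/2 = 225 N; F_m = (F_max+F_min)/2 = 387 N
τ_a = K_W·8F_aD/(πd³) = 1.1155 × 158.12 = 176.38 MPa
τ_m = K_s·8F_mD/(πd³) = 1.0404 × 271.96 = 282.94 MPa
Goodman: 1/n_f = τ_a/S_se + τ_m/S_su = 176.38/481 + 282.94/1200 = 0.36669 + 0.23578 = 0.60247
n_f = 1/0.60247 = 1.66

1.66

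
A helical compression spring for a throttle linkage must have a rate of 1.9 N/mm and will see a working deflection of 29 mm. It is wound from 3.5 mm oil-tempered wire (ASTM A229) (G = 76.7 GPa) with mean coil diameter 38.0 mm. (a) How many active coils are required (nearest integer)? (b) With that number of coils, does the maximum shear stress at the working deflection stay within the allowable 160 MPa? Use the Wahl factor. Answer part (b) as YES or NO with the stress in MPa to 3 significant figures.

N_a = Gd⁴/(8D³k) = (76.7×10³)(3.5⁴)/(8·38.0³·1.9) = 13.8 → N_a = 14
Actual rate k = Gd⁴/(8D³·14) = 1.8728 N/mm
Working load F = kδ = 1.8728·29 = 54.312 N
C = 38.0/3.5 = 10.8571; K_W = (4C−1)/(4C−4)+0.615/C = 1.1327
τ_max = K_W·8FD/(πd³) = 1.1327·122.58 = 138.85 MPa
τ_max ≤ 160 MPa → acceptable

(a) 14 coils; (b) YES, τ_max = 139 MPa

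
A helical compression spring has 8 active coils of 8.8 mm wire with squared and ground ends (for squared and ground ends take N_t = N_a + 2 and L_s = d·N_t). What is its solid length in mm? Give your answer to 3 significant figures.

squared and ground ends: N_t = N_a + 2 = 8 + 2 = 10
L_s = d·N_t = 8.8 × 10 = 88 mm

88.0 mm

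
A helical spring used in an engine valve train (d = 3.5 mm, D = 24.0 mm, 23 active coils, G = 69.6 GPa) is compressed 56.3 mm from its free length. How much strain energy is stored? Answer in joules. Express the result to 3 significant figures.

6.51 J

k = Gd⁴/(8D³N_a) = (69.6×10³)(3.5⁴)/(8·24.0³·23) = 4.1061 N/mm
U = ½kδ² = 0.5 × 4.1061 × 56.3² = 6507.5 N·mm = 6.5075 J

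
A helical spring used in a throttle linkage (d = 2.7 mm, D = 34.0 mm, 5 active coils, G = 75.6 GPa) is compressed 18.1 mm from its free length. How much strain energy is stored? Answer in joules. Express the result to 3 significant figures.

k = Gd⁴/(8D³N_a) = (75.6×10³)(2.7⁴)/(8·34.0³·5) = 2.5555 N/mm
U = ½kδ² = 0.5 × 2.5555 × 18.1² = 418.61 N·mm = 0.41861 J

0.419 J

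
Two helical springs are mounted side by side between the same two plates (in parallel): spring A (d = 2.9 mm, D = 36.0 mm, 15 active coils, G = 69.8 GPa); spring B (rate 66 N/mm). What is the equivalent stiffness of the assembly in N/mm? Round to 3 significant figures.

k_A = Gd⁴/(8D³N_a) = (69.8×10³)(2.9⁴)/(8·36.0³·15) = 0.88178 N/mm
Parallel: k_eq = 0.88178 + 66 = 66.882 N/mm

66.9 N/mm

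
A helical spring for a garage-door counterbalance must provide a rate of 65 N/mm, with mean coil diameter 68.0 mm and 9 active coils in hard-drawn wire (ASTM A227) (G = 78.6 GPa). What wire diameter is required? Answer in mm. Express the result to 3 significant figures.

11.7 mm

d = (8D³N_a·k / G)^(1/4) = (8·68.0³·9·65 / (78.6×10³))^0.25
  = (18722)^0.25 = 11.6974 mm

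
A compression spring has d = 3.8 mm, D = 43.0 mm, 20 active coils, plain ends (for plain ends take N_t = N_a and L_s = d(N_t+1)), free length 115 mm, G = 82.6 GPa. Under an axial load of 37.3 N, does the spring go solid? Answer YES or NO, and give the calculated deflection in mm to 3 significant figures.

NO, δ = 27.5 mm

k = Gd⁴/(8D³N_a) = (82.6×10³)(3.8⁴)/(8·43.0³·20) = 1.3539 N/mm
N_t = 20; L_s = 3.8·21 = 79.8 mm; δ_solid = L₀ − L_s = 115 − 79.8 = 35.2 mm
δ = F/k = 37.3/1.3539 = 27.55 mm
δ < δ_solid → spring does not go solid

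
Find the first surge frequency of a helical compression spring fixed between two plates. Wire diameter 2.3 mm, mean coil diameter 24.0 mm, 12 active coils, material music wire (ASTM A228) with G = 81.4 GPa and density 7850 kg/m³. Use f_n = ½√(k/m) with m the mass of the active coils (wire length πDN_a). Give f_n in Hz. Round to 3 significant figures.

121 Hz

k = Gd⁴/(8D³N_a) = (81.4×10³)(2.3⁴)/(8·24.0³·12) = 1.7164 N/mm = 1716.4 N/m
Wire length L = πDN_a = π·24.0·12 = 904.78 mm
m = ρ·(πd²/4)·L = 7850 × 4.1548×10⁻⁶ m² × 0.90478 m = 0.029509 kg
f_n = ½√(k/m) = 0.5·√(1716.4/0.029509) = 0.5·√(58167) = 120.59 Hz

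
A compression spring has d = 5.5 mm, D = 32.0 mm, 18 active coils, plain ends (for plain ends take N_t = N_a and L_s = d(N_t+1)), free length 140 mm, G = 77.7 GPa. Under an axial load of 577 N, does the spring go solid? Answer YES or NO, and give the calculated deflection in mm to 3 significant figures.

k = Gd⁴/(8D³N_a) = (77.7×10³)(5.5⁴)/(8·32.0³·18) = 15.068 N/mm
N_t = 18; L_s = 5.5·19 = 104.5 mm; δ_solid = L₀ − L_s = 140 − 104.5 = 35.5 mm
δ = F/k = 577/15.068 = 38.293 mm
δ ≥ δ_solid → spring goes solid

YES, δ = 38.3 mm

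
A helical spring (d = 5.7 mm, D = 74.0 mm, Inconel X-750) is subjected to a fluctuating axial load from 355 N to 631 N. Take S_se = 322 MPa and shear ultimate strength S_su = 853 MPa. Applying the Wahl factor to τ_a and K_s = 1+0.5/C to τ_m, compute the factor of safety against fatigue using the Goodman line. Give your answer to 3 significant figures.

0.913

C = D/d = 74.0/5.7 = 12.9825; K_W = (4C−1)/(4C−4)+0.615/C = 1.1100; K_s = 1+0.5/C = 1.0385
F_a = (F_max−F_min)/2 = 138 N; F_m = (F_max+F_min)/2 = 493 N
τ_a = K_W·8F_aD/(πd³) = 1.1100 × 140.42 = 155.86 MPa
τ_m = K_s·8F_mD/(πd³) = 1.0385 × 501.64 = 520.96 MPa
Goodman: 1/n_f = τ_a/S_se + τ_m/S_su = 155.86/322 + 520.96/853 = 0.48404 + 0.61074 = 1.0948
n_f = 1/1.0948 = 0.9134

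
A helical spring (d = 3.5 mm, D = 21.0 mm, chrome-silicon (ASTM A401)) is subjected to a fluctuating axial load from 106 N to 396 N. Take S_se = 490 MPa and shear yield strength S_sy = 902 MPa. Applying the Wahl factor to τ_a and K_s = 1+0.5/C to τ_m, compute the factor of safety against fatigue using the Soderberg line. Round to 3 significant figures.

1.19

C = D/d = 21.0/3.5 = 6.0000; K_W = (4C−1)/(4C−4)+0.615/C = 1.2525; K_s = 1+0.5/C = 1.0833
F_a = (F_max−F_min)/2 = 145 N; F_m = (F_max+F_min)/2 = 251 N
τ_a = K_W·8F_aD/(πd³) = 1.2525 × 180.85 = 226.52 MPa
τ_m = K_s·8F_mD/(πd³) = 1.0833 × 313.06 = 339.15 MPa
Soderberg: 1/n_f = τ_a/S_se + τ_m/S_sy = 226.52/490 + 339.15/902 = 0.46228 + 0.37600 = 0.83828
n_f = 1/0.83828 = 1.193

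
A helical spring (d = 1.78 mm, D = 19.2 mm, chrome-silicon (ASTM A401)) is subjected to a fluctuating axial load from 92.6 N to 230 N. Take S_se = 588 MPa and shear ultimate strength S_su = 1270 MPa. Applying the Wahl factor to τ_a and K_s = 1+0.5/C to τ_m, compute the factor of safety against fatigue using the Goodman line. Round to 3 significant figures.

C = D/d = 19.2/1.78 = 10.7865; K_W = (4C−1)/(4C−4)+0.615/C = 1.1337; K_s = 1+0.5/C = 1.0464
F_a = (F_max−F_min)/2 = 68.7 N; F_m = (F_max+F_min)/2 = 161.3 N
τ_a = K_W·8F_aD/(πd³) = 1.1337 × 595.58 = 675.18 MPa
τ_m = K_s·8F_mD/(πd³) = 1.0464 × 1398.3 = 1463.2 MPa
Goodman: 1/n_f = τ_a/S_se + τ_m/S_su = 675.18/588 + 1463.2/1270 = 1.14826 + 1.15210 = 2.3004
n_f = 1/2.3004 = 0.4347

0.435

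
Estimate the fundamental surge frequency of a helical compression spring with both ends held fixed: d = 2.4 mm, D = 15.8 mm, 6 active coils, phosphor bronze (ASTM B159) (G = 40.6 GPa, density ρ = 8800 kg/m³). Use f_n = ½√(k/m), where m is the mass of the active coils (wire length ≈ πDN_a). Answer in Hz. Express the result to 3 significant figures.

387 Hz

k = Gd⁴/(8D³N_a) = (40.6×10³)(2.4⁴)/(8·15.8³·6) = 7.1147 N/mm = 7114.7 N/m
Wire length L = πDN_a = π·15.8·6 = 297.82 mm
m = ρ·(πd²/4)·L = 8800 × 4.5239×10⁻⁶ m² × 0.29782 m = 0.011856 kg
f_n = ½√(k/m) = 0.5·√(7114.7/0.011856) = 0.5·√(6.0007e+05) = 387.32 Hz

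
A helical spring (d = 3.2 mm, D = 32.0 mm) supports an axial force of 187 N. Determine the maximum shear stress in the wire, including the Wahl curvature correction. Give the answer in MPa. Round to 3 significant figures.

532 MPa

Spring index C = D/d = 32.0/3.2 = 10.0000
K_W = (4C−1)/(4C−4) + 0.615/C = 39.000/36.000 + 0.0615 = 1.1448
τ₀ = 8FD/(πd³) = 8·187·32.0/(π·3.2³) = 47872/102.94 = 465.03 MPa
τ_max = K·τ₀ = 1.1448 × 465.03 = 532.38 MPa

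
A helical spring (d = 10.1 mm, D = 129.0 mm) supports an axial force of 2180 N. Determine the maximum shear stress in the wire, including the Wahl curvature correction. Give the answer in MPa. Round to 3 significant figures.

773 MPa

Spring index C = D/d = 129.0/10.1 = 12.7723
K_W = (4C−1)/(4C−4) + 0.615/C = 50.089/47.089 + 0.0482 = 1.1119
τ₀ = 8FD/(πd³) = 8·2180·129.0/(π·10.1³) = 2.24976e+06/3236.8 = 695.06 MPa
τ_max = K·τ₀ = 1.1119 × 695.06 = 772.81 MPa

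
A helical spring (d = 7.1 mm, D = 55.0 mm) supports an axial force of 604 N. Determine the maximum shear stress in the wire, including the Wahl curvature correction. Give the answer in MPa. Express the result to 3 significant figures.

281 MPa

Spring index C = D/d = 55.0/7.1 = 7.7465
K_W = (4C−1)/(4C−4) + 0.615/C = 29.986/26.986 + 0.0794 = 1.1906
τ₀ = 8FD/(πd³) = 8·604·55.0/(π·7.1³) = 265760/1124.4 = 236.35 MPa
τ_max = K·τ₀ = 1.1906 × 236.35 = 281.39 MPa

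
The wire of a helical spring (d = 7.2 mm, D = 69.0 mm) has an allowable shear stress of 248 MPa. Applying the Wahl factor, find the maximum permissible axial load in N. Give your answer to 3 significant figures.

457 N

C = D/d = 69.0/7.2 = 9.5833
K_W = (4C−1)/(4C−4) + 0.615/C = 37.333/34.333 + 0.0642 = 1.1516
τ_max = K·8FD/(πd³) → F_max = τ_allow·πd³/(8DK)
F_max = 248·π·7.2³/(8·69.0·1.1516) = 2.908e+05/635.66 = 457.48 N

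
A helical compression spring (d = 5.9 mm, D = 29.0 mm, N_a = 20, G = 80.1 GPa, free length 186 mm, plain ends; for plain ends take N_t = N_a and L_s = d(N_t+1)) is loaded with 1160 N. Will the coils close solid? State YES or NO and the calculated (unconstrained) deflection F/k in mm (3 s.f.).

NO, δ = 46.6 mm

k = Gd⁴/(8D³N_a) = (80.1×10³)(5.9⁴)/(8·29.0³·20) = 24.873 N/mm
N_t = 20; L_s = 5.9·21 = 123.9 mm; δ_solid = L₀ − L_s = 186 − 123.9 = 62.1 mm
δ = F/k = 1160/24.873 = 46.637 mm
δ < δ_solid → spring does not go solid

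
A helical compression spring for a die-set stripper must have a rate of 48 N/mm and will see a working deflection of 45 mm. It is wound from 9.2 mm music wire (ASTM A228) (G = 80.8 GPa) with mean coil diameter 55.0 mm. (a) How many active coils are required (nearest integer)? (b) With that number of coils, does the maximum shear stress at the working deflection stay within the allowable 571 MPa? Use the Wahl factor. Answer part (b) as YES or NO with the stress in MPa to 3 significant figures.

N_a = Gd⁴/(8D³k) = (80.8×10³)(9.2⁴)/(8·55.0³·48) = 9.06 → N_a = 9
Actual rate k = Gd⁴/(8D³·9) = 48.322 N/mm
Working load F = kδ = 48.322·45 = 2174.5 N
C = 55.0/9.2 = 5.9783; K_W = (4C−1)/(4C−4)+0.615/C = 1.2535
τ_max = K_W·8FD/(πd³) = 1.2535·391.11 = 490.26 MPa
τ_max ≤ 571 MPa → acceptable

(a) 9 coils; (b) YES, τ_max = 490 MPa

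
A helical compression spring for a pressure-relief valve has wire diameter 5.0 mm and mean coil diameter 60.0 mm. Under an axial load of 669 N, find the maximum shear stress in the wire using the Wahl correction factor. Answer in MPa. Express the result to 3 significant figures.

915 MPa

Spring index C = D/d = 60.0/5.0 = 12.0000
K_W = (4C−1)/(4C−4) + 0.615/C = 47.000/44.000 + 0.0512 = 1.1194
τ₀ = 8FD/(πd³) = 8·669·60.0/(π·5.0³) = 321120/392.7 = 817.73 MPa
τ_max = K·τ₀ = 1.1194 × 817.73 = 915.39 MPa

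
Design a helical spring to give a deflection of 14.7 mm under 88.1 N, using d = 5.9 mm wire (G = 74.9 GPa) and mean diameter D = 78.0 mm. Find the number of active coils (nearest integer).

4

Required rate k = F/δ = 88.1/14.7 = 5.9932 N/mm
N_a = Gd⁴/(8D³k) = (74.9×10³ × 5.9⁴)/(8 × 78.0³ × 5.9932)
    = 9.0759e+07 / 2.27527e+07 = 3.989 → 4 coils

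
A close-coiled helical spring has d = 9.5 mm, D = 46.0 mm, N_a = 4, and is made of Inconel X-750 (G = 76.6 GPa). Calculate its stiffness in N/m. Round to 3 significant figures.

k = Gd⁴/(8D³N_a) = (76.6×10³ × 9.5⁴) / (8 × 46.0³ × 4)
  = 6.23912e+08 / 3.11475e+06 = 200.31 N/mm = 2.0031e+05 N/m

200000 N/m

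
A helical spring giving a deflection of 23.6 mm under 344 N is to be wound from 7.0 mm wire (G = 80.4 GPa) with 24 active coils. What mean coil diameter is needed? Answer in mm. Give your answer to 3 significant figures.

Required rate k = F/δ = 344/23.6 = 14.576 N/mm
D = (Gd⁴/(8N_a·k))^(1/3) = (80.4×10³·7.0⁴/(8·24·14.576))^(1/3)
  = (68976.4)^(1/3) = 41.0110 mm

41.0 mm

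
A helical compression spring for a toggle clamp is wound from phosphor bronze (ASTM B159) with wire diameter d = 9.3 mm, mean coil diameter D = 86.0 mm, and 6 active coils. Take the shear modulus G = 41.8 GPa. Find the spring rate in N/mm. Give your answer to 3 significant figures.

k = Gd⁴/(8D³N_a) = (41.8×10³ × 9.3⁴) / (8 × 86.0³ × 6)
  = 3.12686e+08 / 3.05307e+07 = 10.242 N/mm

10.2 N/mm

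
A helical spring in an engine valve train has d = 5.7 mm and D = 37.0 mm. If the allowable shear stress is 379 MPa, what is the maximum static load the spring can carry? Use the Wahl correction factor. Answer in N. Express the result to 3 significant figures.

605 N

C = D/d = 37.0/5.7 = 6.4912
K_W = (4C−1)/(4C−4) + 0.615/C = 24.965/21.965 + 0.0947 = 1.2313
τ_max = K·8FD/(πd³) → F_max = τ_allow·πd³/(8DK)
F_max = 379·π·5.7³/(8·37.0·1.2313) = 2.205e+05/364.47 = 604.99 N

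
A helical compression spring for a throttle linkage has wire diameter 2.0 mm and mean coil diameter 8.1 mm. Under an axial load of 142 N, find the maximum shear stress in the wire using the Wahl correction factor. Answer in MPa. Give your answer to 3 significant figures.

512 MPa

Spring index C = D/d = 8.1/2.0 = 4.0500
K_W = (4C−1)/(4C−4) + 0.615/C = 15.200/12.200 + 0.1519 = 1.3978
τ₀ = 8FD/(πd³) = 8·142·8.1/(π·2.0³) = 9201.6/25.133 = 366.12 MPa
τ_max = K·τ₀ = 1.3978 × 366.12 = 511.75 MPa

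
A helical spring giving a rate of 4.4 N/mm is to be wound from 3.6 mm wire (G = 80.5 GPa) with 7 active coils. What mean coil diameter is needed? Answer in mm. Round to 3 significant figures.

D = (Gd⁴/(8N_a·k))^(1/3) = (80.5×10³·3.6⁴/(8·7·4.4))^(1/3)
  = (54873.8)^(1/3) = 38.0004 mm

38.0 mm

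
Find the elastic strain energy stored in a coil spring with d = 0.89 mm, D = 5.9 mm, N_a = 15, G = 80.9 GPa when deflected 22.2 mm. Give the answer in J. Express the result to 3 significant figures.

k = Gd⁴/(8D³N_a) = (80.9×10³)(0.89⁴)/(8·5.9³·15) = 2.0595 N/mm
U = ½kδ² = 0.5 × 2.0595 × 22.2² = 507.51 N·mm = 0.50751 J

0.508 J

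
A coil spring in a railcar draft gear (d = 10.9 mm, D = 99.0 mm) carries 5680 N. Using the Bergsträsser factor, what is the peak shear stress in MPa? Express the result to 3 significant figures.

Spring index C = D/d = 99.0/10.9 = 9.0826
K_B = (4C+2)/(4C−3) = 38.330/33.330 = 1.1500
τ₀ = 8FD/(πd³) = 8·5680·99.0/(π·10.9³) = 4.49856e+06/4068.5 = 1105.7 MPa
τ_max = K·τ₀ = 1.1500 × 1105.7 = 1271.6 MPa

1270 MPa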